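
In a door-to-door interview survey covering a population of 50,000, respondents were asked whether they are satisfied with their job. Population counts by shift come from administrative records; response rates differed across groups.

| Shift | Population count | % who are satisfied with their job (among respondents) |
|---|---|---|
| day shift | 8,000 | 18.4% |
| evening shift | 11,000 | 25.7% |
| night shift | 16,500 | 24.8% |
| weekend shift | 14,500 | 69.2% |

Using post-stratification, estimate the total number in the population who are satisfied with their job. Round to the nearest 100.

18,400

Estimated count per cell = population count × respondent percentage:
  day shift: 8,000 × 18.4% = 1472
  evening shift: 11,000 × 25.7% = 2827
  night shift: 16,500 × 24.8% = 4092
  weekend shift: 14,500 × 69.2% = 10,034
Estimated total = 18,425 → 18,400.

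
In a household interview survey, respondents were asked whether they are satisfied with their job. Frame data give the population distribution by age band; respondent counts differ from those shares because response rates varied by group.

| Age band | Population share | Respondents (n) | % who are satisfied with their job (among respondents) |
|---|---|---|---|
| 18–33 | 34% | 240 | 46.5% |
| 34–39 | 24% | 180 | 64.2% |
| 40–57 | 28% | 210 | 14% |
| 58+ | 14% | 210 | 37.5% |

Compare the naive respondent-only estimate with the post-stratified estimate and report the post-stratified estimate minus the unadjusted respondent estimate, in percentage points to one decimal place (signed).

+0.5 percentage points

Without adjustment, the pooled respondent share is:
  (240/840)×46.5 + (180/840)×64.2 + (210/840)×14 + (210/840)×37.5 = 39.9179%
Post-stratifying to population shares instead:
  0.34×46.5 + 0.24×64.2 + 0.28×14 + 0.14×37.5 = 40.388%
Difference = 40.388 − 39.9179 = 0.4701 pp.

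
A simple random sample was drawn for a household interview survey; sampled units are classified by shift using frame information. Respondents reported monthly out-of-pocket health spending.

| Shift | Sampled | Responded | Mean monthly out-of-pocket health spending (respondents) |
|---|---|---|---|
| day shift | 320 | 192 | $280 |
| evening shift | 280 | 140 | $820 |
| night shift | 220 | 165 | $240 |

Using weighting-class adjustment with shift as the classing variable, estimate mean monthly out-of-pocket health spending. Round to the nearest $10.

Response rates by class: day shift 192/320 = 60%, evening shift 140/280 = 50%, night shift 165/220 = 75%.
Weighting each respondent by the inverse class response rate inflates each class back to its sampled size, so the class weight is n_sampled:
  day shift: 320 × 280 = 89,600
  evening shift: 280 × 820 = 229,600
  night shift: 220 × 240 = 52,800
Adjusted estimate = 372,000 / 820 = 453.659 → $450.

$450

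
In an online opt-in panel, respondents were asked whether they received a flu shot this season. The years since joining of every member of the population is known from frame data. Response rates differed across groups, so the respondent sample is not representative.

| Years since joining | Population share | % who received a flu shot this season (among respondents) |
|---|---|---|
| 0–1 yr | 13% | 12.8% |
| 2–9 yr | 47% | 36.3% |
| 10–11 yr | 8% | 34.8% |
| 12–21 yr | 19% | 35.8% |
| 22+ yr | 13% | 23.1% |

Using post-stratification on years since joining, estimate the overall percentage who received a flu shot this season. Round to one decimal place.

Each cell contributes population-share × respondent value:
  0–1 yr: 0.13 × 12.8 = 1.664
  2–9 yr: 0.47 × 36.3 = 17.061
  10–11 yr: 0.08 × 34.8 = 2.784
  12–21 yr: 0.19 × 35.8 = 6.802
  22+ yr: 0.13 × 23.1 = 3.003
Post-stratified estimate = 31.314 → 31.3%.

31.3%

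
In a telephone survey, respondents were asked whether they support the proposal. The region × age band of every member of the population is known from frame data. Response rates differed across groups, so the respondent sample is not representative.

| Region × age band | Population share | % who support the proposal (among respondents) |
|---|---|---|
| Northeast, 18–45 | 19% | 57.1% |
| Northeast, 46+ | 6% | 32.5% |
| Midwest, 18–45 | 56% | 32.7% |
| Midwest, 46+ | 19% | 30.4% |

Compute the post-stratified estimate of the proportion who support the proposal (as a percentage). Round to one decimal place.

Each cell contributes population-share × respondent value:
  Northeast, 18–45: 0.19 × 57.1 = 10.849
  Northeast, 46+: 0.06 × 32.5 = 1.95
  Midwest, 18–45: 0.56 × 32.7 = 18.312
  Midwest, 46+: 0.19 × 30.4 = 5.776
Post-stratified estimate = 36.887 → 36.9%.

36.9%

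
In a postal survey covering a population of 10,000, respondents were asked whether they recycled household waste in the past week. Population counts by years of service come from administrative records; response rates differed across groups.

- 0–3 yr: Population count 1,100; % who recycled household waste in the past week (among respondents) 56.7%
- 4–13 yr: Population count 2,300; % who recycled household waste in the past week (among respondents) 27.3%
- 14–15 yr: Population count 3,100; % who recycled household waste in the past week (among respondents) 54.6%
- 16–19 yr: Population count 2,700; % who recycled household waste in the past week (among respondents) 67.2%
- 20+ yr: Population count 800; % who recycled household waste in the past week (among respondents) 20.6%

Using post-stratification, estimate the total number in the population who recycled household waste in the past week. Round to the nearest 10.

4,920

Apply each group's respondent rate to its population count:
  0–3 yr: 1,100 × 56.7% = 623.7
  4–13 yr: 2,300 × 27.3% = 627.9
  14–15 yr: 3,100 × 54.6% = 1692.6
  16–19 yr: 2,700 × 67.2% = 1814.4
  20+ yr: 800 × 20.6% = 164.8
Estimated total = 4923.4 → 4,920.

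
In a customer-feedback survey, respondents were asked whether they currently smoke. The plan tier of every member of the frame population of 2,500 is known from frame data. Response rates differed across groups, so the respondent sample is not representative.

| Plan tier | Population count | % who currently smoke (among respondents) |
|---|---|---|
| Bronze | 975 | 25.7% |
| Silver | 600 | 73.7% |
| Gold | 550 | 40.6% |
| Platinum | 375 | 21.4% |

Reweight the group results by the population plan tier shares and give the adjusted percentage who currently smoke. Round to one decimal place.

39.9%

Weight each group's respondent value by its population share:
  Bronze: (975/2,500) × 25.7 = 10.023
  Silver: (600/2,500) × 73.7 = 17.688
  Gold: (550/2,500) × 40.6 = 8.932
  Platinum: (375/2,500) × 21.4 = 3.21
Post-stratified estimate = 39.853 → 39.9%.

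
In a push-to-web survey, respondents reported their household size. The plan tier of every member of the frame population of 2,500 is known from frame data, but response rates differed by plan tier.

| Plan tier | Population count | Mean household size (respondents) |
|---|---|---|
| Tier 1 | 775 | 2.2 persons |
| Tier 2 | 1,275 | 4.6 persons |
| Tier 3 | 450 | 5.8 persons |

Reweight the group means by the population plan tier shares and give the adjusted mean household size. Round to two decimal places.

Each cell contributes population-share × respondent value:
  Tier 1: (775/2,500) × 2.2 = 0.682
  Tier 2: (1,275/2,500) × 4.6 = 2.346
  Tier 3: (450/2,500) × 5.8 = 1.044
Post-stratified estimate = 4.072 → 4.07.

4.07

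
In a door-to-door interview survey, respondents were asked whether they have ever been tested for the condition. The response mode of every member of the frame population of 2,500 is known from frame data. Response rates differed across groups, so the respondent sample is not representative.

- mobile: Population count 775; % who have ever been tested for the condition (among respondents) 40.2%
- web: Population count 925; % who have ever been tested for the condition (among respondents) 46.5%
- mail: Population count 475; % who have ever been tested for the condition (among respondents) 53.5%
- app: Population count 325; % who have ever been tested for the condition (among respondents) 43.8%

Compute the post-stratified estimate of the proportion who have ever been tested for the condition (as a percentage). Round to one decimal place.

45.5%

Reweight to the known response mode distribution:
  mobile: (775/2,500) × 40.2 = 12.462
  web: (925/2,500) × 46.5 = 17.205
  mail: (475/2,500) × 53.5 = 10.165
  app: (325/2,500) × 43.8 = 5.694
Post-stratified estimate = 45.526 → 45.5%.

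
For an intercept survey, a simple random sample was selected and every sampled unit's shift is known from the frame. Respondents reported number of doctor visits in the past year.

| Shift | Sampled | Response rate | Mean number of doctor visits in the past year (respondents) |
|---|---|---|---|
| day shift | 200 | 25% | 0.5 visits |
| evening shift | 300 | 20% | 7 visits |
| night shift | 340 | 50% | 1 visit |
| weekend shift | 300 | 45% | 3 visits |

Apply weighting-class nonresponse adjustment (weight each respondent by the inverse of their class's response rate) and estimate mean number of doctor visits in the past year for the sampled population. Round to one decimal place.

3.0

Weighting each respondent by the inverse class response rate inflates each class back to its sampled size, so the class weight is n_sampled:
  day shift: 200 × 0.5 = 100
  evening shift: 300 × 7 = 2100
  night shift: 340 × 1 = 340
  weekend shift: 300 × 3 = 900
Adjusted estimate = 3440 / 1,140 = 3.01754 → 3.0.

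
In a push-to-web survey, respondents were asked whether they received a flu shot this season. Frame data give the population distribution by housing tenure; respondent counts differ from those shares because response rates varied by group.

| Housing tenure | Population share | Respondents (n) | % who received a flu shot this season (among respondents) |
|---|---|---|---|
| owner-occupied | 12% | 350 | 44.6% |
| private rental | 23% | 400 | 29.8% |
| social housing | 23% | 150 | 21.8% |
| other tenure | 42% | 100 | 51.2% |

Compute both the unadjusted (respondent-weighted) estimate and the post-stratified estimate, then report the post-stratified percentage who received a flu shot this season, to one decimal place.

Without adjustment, the pooled respondent share is:
  (350/1000)×44.6 + (400/1000)×29.8 + (150/1000)×21.8 + (100/1000)×51.2 = 35.92%
Post-stratified estimate weights by population shares:
  0.12×44.6 + 0.23×29.8 + 0.23×21.8 + 0.42×51.2 = 38.724%

38.7%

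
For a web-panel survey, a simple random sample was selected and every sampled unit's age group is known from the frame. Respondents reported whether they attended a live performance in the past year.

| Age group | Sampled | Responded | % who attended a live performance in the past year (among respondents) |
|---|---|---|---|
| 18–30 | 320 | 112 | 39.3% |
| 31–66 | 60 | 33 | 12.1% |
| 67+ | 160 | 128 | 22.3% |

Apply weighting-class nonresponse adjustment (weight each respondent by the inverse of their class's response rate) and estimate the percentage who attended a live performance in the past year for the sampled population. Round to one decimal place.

Response rates by class: 18–30 112/320 = 35%, 31–66 33/60 = 55%, 67+ 128/160 = 80%.
Inverse-response-rate weighting restores each class to its sampled count, so class totals weight by n_sampled:
  18–30: 320 × 39.3 = 12,576
  31–66: 60 × 12.1 = 726
  67+: 160 × 22.3 = 3568
Adjusted estimate = 16,870 / 540 = 31.2407 → 31.2%.

31.2%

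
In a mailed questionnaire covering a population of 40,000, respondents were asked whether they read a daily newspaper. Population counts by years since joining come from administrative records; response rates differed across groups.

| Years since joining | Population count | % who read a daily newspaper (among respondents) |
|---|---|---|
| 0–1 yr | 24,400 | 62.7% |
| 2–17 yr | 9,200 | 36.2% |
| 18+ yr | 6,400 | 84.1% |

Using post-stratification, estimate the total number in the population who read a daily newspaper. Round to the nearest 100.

Estimated count per cell = population count × respondent percentage:
  0–1 yr: 24,400 × 62.7% = 15298.8
  2–17 yr: 9,200 × 36.2% = 3330.4
  18+ yr: 6,400 × 84.1% = 5382.4
Estimated total = 24011.6 → 24,000.

24,000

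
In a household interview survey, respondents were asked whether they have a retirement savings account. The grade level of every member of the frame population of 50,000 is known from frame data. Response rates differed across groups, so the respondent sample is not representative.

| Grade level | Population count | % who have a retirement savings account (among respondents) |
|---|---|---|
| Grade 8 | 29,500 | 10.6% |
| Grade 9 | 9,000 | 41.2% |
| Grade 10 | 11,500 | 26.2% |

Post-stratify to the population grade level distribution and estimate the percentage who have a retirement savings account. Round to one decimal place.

19.7%

Each cell contributes population-share × respondent value:
  Grade 8: (29,500/50,000) × 10.6 = 6.254
  Grade 9: (9,000/50,000) × 41.2 = 7.416
  Grade 10: (11,500/50,000) × 26.2 = 6.026
Post-stratified estimate = 19.696 → 19.7%.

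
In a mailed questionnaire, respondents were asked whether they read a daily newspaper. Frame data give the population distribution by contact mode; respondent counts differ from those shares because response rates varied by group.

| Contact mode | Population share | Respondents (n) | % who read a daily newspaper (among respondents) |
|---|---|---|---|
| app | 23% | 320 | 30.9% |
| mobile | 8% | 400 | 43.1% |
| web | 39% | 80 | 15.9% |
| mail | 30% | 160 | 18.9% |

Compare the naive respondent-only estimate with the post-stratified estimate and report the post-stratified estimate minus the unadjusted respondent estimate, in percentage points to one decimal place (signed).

-10.3 percentage points

Naive respondent-only estimate (weights = respondent counts):
  (320/960)×30.9 + (400/960)×43.1 + (80/960)×15.9 + (160/960)×18.9 = 32.7333%
Reweighting by population contact mode shares:
  0.23×30.9 + 0.08×43.1 + 0.39×15.9 + 0.3×18.9 = 22.426%
Difference = 22.426 − 32.7333 = -10.3073 pp.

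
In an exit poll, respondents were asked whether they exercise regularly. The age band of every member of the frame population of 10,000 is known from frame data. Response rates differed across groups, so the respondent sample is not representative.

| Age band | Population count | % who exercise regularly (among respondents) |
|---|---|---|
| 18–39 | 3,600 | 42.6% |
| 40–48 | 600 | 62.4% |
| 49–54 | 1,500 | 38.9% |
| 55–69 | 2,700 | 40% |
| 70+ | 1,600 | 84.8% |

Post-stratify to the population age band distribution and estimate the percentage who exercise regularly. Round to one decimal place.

49.3%

Reweight to the known age band distribution:
  18–39: (3,600/10,000) × 42.6 = 15.336
  40–48: (600/10,000) × 62.4 = 3.744
  49–54: (1,500/10,000) × 38.9 = 5.835
  55–69: (2,700/10,000) × 40 = 10.8
  70+: (1,600/10,000) × 84.8 = 13.568
Post-stratified estimate = 49.283 → 49.3%.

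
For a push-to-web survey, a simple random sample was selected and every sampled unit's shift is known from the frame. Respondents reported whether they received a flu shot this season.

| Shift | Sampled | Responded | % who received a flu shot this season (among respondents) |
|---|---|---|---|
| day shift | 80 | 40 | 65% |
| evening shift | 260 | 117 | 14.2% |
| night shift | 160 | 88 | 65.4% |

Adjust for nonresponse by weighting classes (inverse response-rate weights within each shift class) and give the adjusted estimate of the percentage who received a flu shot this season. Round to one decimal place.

38.7%

Class response rates: day shift 40/80 = 50%, evening shift 117/260 = 45%, night shift 88/160 = 55%.
Each respondent's weight = sampled/responded in their class; summing within a class gives n_sampled, so:
  day shift: 80 × 65 = 5200
  evening shift: 260 × 14.2 = 3692
  night shift: 160 × 65.4 = 10,464
Adjusted estimate = 19,356 / 500 = 38.712 → 38.7%.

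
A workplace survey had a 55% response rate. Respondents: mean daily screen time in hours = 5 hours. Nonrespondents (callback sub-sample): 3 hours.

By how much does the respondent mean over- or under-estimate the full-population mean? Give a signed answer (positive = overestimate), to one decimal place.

+0.9

Nonresponse fraction = 1 − 0.55 = 0.45.
Bias = (nonresponse fraction) × (respondent mean − nonrespondent mean)
     = 0.45 × (5 − 3) = 0.45 × 2 = 0.9.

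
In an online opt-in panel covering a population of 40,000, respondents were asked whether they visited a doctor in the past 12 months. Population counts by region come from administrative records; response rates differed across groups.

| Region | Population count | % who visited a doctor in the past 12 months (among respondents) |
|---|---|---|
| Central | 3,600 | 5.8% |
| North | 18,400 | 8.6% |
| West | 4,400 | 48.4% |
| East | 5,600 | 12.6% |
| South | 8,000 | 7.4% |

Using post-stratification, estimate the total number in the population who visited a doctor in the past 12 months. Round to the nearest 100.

5,200

Estimated count per cell = population count × respondent percentage:
  Central: 3,600 × 5.8% = 208.8
  North: 18,400 × 8.6% = 1582.4
  West: 4,400 × 48.4% = 2129.6
  East: 5,600 × 12.6% = 705.6
  South: 8,000 × 7.4% = 592
Estimated total = 5218.4 → 5,200.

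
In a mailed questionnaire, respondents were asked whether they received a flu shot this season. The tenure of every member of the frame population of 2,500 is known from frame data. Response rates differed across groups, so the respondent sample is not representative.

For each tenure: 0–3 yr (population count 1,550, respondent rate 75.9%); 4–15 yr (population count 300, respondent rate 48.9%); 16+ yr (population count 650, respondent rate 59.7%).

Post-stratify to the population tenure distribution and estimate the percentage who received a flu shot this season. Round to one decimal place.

68.4%

Each cell contributes population-share × respondent value:
  0–3 yr: (1,550/2,500) × 75.9 = 47.058
  4–15 yr: (300/2,500) × 48.9 = 5.868
  16+ yr: (650/2,500) × 59.7 = 15.522
Post-stratified estimate = 68.448 → 68.4%.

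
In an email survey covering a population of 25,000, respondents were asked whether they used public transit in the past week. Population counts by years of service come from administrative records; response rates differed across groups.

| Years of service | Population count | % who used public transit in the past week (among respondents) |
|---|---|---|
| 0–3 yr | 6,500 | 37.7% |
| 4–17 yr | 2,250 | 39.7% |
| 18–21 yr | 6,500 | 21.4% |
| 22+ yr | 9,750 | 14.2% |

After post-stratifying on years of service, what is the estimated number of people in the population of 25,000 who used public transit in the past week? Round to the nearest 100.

6,100

Apply each group's respondent rate to its population count:
  0–3 yr: 6,500 × 37.7% = 2450.5
  4–17 yr: 2,250 × 39.7% = 893.25
  18–21 yr: 6,500 × 21.4% = 1391
  22+ yr: 9,750 × 14.2% = 1384.5
Estimated total = 6119.25 → 6,100.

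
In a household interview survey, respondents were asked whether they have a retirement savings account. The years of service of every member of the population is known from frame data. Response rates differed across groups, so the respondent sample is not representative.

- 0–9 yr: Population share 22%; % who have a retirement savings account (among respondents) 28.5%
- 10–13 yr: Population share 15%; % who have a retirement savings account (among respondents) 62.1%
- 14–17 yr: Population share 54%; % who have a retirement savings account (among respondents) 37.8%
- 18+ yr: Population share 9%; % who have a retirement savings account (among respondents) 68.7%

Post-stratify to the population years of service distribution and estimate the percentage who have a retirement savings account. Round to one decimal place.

42.2%

Post-stratification weights by population share, not respondent share:
  0–9 yr: 0.22 × 28.5 = 6.27
  10–13 yr: 0.15 × 62.1 = 9.315
  14–17 yr: 0.54 × 37.8 = 20.412
  18+ yr: 0.09 × 68.7 = 6.183
Post-stratified estimate = 42.18 → 42.2%.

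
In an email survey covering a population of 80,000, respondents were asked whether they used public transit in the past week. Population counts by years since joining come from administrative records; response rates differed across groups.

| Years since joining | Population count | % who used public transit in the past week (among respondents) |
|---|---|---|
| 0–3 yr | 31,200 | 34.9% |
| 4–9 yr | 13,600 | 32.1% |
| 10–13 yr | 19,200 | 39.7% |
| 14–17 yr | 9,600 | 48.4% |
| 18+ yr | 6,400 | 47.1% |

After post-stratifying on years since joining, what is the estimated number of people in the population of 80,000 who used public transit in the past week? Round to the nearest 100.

30,500

Each cell contributes its population count × the respondent rate:
  0–3 yr: 31,200 × 34.9% = 10888.8
  4–9 yr: 13,600 × 32.1% = 4365.6
  10–13 yr: 19,200 × 39.7% = 7622.4
  14–17 yr: 9,600 × 48.4% = 4646.4
  18+ yr: 6,400 × 47.1% = 3014.4
Estimated total = 30537.6 → 30,500.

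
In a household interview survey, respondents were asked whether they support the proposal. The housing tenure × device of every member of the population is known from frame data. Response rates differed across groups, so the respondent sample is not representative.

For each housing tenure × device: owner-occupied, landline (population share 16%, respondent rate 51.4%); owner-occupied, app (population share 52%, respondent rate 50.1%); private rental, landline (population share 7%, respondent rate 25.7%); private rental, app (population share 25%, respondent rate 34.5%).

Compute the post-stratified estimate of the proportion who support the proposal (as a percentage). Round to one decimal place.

44.7%

Reweight to the known housing tenure × device distribution:
  owner-occupied, landline: 0.16 × 51.4 = 8.224
  owner-occupied, app: 0.52 × 50.1 = 26.052
  private rental, landline: 0.07 × 25.7 = 1.799
  private rental, app: 0.25 × 34.5 = 8.625
Post-stratified estimate = 44.7 → 44.7%.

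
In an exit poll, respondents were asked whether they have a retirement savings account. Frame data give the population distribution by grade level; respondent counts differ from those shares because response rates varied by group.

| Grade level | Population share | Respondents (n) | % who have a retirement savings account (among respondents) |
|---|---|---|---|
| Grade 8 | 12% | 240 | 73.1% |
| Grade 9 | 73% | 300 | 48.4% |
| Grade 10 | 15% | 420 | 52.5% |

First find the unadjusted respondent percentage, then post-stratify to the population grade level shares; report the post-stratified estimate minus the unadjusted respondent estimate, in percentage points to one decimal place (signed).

Without adjustment, the pooled respondent share is:
  (240/960)×73.1 + (300/960)×48.4 + (420/960)×52.5 = 56.3687%
Reweighting by population grade level shares:
  0.12×73.1 + 0.73×48.4 + 0.15×52.5 = 51.979%
Difference = 51.979 − 56.3687 = -4.3897 pp.

-4.4 percentage points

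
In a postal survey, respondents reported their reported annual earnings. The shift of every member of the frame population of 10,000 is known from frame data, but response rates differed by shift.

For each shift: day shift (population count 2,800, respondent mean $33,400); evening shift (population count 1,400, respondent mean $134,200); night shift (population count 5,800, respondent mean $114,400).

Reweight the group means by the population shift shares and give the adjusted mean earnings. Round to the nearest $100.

Reweight to the known shift distribution:
  day shift: (2,800/10,000) × 33,400 = 9352
  evening shift: (1,400/10,000) × 134,200 = 18,788
  night shift: (5,800/10,000) × 114,400 = 66,352
Post-stratified estimate = 94,492 → $94,500.

$94,500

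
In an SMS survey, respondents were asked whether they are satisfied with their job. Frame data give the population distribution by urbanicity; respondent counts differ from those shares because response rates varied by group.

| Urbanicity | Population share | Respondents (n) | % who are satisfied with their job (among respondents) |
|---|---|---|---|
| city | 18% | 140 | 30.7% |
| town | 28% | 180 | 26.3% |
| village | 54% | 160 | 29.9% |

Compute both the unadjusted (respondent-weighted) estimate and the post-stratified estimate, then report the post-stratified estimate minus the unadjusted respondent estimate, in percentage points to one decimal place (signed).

Naive respondent-only estimate (weights = respondent counts):
  (140/480)×30.7 + (180/480)×26.3 + (160/480)×29.9 = 28.7833%
Post-stratifying to population shares instead:
  0.18×30.7 + 0.28×26.3 + 0.54×29.9 = 29.036%
Difference = 29.036 − 28.7833 = 0.2527 pp.

+0.3 percentage points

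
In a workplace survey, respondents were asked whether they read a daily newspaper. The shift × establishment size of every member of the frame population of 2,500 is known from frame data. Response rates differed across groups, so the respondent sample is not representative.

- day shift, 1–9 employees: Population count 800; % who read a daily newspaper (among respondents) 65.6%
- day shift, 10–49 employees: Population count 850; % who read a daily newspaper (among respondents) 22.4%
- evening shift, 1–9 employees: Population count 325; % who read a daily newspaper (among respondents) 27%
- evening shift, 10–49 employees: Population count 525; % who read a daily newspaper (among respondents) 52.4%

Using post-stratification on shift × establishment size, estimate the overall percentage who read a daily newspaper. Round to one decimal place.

43.1%

Weight each group's respondent value by its population share:
  day shift, 1–9 employees: (800/2,500) × 65.6 = 20.992
  day shift, 10–49 employees: (850/2,500) × 22.4 = 7.616
  evening shift, 1–9 employees: (325/2,500) × 27 = 3.51
  evening shift, 10–49 employees: (525/2,500) × 52.4 = 11.004
Post-stratified estimate = 43.122 → 43.1%.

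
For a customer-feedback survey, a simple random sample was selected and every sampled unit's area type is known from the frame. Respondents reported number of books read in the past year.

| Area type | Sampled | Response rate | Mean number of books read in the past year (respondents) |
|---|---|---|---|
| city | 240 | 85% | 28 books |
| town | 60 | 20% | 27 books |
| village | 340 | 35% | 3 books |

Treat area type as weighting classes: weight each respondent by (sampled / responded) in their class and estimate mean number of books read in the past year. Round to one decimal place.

Weighting each respondent by the inverse class response rate inflates each class back to its sampled size, so the class weight is n_sampled:
  city: 240 × 28 = 6720
  town: 60 × 27 = 1620
  village: 340 × 3 = 1020
Adjusted estimate = 9360 / 640 = 14.625 → 14.6.

14.6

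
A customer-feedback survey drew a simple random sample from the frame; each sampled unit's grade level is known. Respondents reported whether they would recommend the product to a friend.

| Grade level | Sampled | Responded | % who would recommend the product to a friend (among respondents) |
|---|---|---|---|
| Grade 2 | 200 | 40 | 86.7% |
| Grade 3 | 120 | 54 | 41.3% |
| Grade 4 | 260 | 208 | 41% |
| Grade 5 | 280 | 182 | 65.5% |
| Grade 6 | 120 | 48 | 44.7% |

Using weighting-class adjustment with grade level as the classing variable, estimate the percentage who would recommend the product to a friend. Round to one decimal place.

Response rates by class: Grade 2 40/200 = 20%, Grade 3 54/120 = 45%, Grade 4 208/260 = 80%, Grade 5 182/280 = 65%, Grade 6 48/120 = 40%.
Weighting each respondent by the inverse class response rate inflates each class back to its sampled size, so the class weight is n_sampled:
  Grade 2: 200 × 86.7 = 17,340
  Grade 3: 120 × 41.3 = 4956
  Grade 4: 260 × 41 = 10,660
  Grade 5: 280 × 65.5 = 18,340
  Grade 6: 120 × 44.7 = 5364
Adjusted estimate = 56,660 / 980 = 57.8163 → 57.8%.

57.8%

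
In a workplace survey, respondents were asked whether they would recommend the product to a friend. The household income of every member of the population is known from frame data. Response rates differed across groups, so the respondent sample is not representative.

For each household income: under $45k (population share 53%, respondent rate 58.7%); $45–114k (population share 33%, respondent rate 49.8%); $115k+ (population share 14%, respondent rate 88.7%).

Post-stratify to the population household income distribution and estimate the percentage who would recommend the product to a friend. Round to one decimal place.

Post-stratification weights by population share, not respondent share:
  under $45k: 0.53 × 58.7 = 31.111
  $45–114k: 0.33 × 49.8 = 16.434
  $115k+: 0.14 × 88.7 = 12.418
Post-stratified estimate = 59.963 → 60.0%.

60.0%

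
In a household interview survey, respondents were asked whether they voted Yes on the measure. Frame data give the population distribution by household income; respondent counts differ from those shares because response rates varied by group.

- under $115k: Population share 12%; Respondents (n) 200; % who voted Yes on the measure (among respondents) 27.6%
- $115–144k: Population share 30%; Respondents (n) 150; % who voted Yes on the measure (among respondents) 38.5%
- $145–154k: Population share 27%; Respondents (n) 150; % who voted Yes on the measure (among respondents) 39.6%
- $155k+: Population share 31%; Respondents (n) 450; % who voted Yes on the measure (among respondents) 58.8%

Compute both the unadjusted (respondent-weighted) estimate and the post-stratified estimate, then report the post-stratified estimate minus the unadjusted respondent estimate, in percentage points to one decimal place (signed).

-2.2 percentage points

Without adjustment, the pooled respondent share is:
  (200/950)×27.6 + (150/950)×38.5 + (150/950)×39.6 + (450/950)×58.8 = 45.9947%
Post-stratified estimate weights by population shares:
  0.12×27.6 + 0.3×38.5 + 0.27×39.6 + 0.31×58.8 = 43.782%
Difference = 43.782 − 45.9947 = -2.2127 pp.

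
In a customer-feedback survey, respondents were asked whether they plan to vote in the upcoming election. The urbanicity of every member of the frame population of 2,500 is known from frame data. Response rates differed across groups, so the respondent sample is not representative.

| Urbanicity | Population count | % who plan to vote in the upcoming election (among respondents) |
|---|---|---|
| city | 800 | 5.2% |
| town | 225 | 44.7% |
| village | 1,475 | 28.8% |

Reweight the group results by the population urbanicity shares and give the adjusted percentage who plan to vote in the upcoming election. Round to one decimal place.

22.7%

Reweight to the known urbanicity distribution:
  city: (800/2,500) × 5.2 = 1.664
  town: (225/2,500) × 44.7 = 4.023
  village: (1,475/2,500) × 28.8 = 16.992
Post-stratified estimate = 22.679 → 22.7%.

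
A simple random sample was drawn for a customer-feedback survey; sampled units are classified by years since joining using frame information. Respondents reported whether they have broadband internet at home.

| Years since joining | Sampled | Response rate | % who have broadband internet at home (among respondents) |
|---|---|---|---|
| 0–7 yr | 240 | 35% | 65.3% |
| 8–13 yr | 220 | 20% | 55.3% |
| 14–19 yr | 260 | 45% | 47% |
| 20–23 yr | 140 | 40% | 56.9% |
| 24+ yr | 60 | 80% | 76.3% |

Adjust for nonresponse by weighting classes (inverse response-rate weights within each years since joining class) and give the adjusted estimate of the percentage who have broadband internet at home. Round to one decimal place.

Inverse-response-rate weighting restores each class to its sampled count, so class totals weight by n_sampled:
  0–7 yr: 240 × 65.3 = 15,672
  8–13 yr: 220 × 55.3 = 12,166
  14–19 yr: 260 × 47 = 12,220
  20–23 yr: 140 × 56.9 = 7966
  24+ yr: 60 × 76.3 = 4578
Adjusted estimate = 52,602 / 920 = 57.1761 → 57.2%.

57.2%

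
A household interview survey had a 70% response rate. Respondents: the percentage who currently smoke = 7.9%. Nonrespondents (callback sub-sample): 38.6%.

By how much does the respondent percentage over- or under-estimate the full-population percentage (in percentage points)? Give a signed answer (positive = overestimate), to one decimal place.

Nonresponse fraction = 1 − 0.7 = 0.3.
Bias = (nonresponse fraction) × (respondent percentage − nonrespondent percentage)
     = 0.3 × (7.9 − 38.6) = 0.3 × -30.7 = -9.21.

-9.2 percentage points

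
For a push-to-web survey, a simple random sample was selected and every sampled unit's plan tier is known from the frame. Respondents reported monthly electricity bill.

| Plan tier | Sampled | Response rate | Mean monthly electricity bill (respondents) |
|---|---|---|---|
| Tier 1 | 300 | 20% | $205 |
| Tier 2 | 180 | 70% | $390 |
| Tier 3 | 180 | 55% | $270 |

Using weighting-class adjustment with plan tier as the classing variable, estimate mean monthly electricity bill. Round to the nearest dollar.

Weighting each respondent by the inverse class response rate inflates each class back to its sampled size, so the class weight is n_sampled:
  Tier 1: 300 × 205 = 61,500
  Tier 2: 180 × 390 = 70,200
  Tier 3: 180 × 270 = 48,600
Adjusted estimate = 180,300 / 660 = 273.182 → $273.

$273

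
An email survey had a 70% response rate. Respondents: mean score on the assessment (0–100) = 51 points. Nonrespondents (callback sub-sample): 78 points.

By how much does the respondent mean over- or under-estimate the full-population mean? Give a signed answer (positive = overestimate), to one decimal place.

-8.1

Nonresponse fraction = 1 − 0.7 = 0.3.
Bias = (nonresponse fraction) × (respondent mean − nonrespondent mean)
     = 0.3 × (51 − 78) = 0.3 × -27 = -8.1.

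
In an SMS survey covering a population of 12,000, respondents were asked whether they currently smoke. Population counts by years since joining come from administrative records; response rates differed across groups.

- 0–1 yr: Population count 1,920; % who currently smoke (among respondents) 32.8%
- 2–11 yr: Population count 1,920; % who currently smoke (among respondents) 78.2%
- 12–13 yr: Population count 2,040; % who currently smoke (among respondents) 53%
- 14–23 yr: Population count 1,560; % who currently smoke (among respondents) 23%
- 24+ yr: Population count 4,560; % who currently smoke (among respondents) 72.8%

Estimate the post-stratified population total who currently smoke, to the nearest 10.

Apply each group's respondent rate to its population count:
  0–1 yr: 1,920 × 32.8% = 629.76
  2–11 yr: 1,920 × 78.2% = 1501.44
  12–13 yr: 2,040 × 53% = 1081.2
  14–23 yr: 1,560 × 23% = 358.8
  24+ yr: 4,560 × 72.8% = 3319.68
Estimated total = 6890.88 → 6,890.

6,890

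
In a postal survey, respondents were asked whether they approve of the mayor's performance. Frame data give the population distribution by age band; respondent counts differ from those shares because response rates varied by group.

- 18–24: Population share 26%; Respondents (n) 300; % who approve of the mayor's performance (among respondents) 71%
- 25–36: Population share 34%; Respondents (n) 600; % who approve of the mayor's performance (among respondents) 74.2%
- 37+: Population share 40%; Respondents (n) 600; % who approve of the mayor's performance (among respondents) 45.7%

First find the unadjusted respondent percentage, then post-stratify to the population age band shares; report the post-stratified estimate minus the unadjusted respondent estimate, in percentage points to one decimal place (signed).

-0.2 percentage points

Naive respondent-only estimate (weights = respondent counts):
  (300/1500)×71 + (600/1500)×74.2 + (600/1500)×45.7 = 62.16%
Post-stratified estimate weights by population shares:
  0.26×71 + 0.34×74.2 + 0.4×45.7 = 61.968%
Difference = 61.968 − 62.16 = -0.192 pp.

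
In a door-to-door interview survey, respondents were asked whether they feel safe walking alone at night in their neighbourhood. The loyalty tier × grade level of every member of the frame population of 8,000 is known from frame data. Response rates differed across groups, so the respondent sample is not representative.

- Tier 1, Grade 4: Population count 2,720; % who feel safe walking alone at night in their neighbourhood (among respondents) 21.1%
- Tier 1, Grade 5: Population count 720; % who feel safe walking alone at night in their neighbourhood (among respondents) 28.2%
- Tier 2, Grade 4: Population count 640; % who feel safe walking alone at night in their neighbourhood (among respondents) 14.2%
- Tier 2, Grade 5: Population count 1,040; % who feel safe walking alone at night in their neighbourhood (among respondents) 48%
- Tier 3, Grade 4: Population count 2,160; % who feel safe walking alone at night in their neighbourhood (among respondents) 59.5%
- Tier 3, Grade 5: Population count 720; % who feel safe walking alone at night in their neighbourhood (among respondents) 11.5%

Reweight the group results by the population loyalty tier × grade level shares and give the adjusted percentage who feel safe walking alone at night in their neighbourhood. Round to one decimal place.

Reweight to the known loyalty tier × grade level distribution:
  Tier 1, Grade 4: (2,720/8,000) × 21.1 = 7.174
  Tier 1, Grade 5: (720/8,000) × 28.2 = 2.538
  Tier 2, Grade 4: (640/8,000) × 14.2 = 1.136
  Tier 2, Grade 5: (1,040/8,000) × 48 = 6.24
  Tier 3, Grade 4: (2,160/8,000) × 59.5 = 16.065
  Tier 3, Grade 5: (720/8,000) × 11.5 = 1.035
Post-stratified estimate = 34.188 → 34.2%.

34.2%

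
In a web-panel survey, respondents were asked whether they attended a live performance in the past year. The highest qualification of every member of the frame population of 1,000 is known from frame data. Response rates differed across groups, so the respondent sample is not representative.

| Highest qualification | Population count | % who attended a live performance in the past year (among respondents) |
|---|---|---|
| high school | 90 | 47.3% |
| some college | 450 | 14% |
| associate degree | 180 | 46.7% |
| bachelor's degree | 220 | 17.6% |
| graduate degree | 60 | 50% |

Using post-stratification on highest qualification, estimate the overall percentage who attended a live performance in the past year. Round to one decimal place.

Weight each group's respondent value by its population share:
  high school: (90/1,000) × 47.3 = 4.257
  some college: (450/1,000) × 14 = 6.3
  associate degree: (180/1,000) × 46.7 = 8.406
  bachelor's degree: (220/1,000) × 17.6 = 3.872
  graduate degree: (60/1,000) × 50 = 3
Post-stratified estimate = 25.835 → 25.8%.

25.8%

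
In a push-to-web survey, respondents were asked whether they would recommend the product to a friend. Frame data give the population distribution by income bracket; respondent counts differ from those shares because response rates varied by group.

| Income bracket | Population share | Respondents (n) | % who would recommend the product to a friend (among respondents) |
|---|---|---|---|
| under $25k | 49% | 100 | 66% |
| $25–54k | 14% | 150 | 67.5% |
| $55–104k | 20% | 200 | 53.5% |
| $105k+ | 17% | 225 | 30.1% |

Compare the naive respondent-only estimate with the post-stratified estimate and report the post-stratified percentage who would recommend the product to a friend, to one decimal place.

57.6%

Naive respondent-only estimate (weights = respondent counts):
  (100/675)×66 + (150/675)×67.5 + (200/675)×53.5 + (225/675)×30.1 = 50.663%
Post-stratifying to population shares instead:
  0.49×66 + 0.14×67.5 + 0.2×53.5 + 0.17×30.1 = 57.607%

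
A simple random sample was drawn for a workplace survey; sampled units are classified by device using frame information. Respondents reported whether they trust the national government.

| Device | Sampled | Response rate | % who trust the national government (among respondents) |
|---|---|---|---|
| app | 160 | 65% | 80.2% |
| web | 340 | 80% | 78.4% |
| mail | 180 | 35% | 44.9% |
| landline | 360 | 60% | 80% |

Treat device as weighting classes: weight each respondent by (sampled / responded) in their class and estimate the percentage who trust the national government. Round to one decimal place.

Inverse-response-rate weighting restores each class to its sampled count, so class totals weight by n_sampled:
  app: 160 × 80.2 = 12,832
  web: 340 × 78.4 = 26656
  mail: 180 × 44.9 = 8082
  landline: 360 × 80 = 28,800
Adjusted estimate = 76,370 / 1,040 = 73.4327 → 73.4%.

73.4%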